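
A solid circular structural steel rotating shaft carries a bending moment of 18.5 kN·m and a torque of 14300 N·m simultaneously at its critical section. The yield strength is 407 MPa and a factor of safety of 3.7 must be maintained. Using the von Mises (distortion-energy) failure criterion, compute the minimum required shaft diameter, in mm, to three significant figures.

d = 127 mm

σ_allow = σ_y/n = 407/3.7 = 110.0 MPa.
For a solid shaft σ_b = 32M/(πd³) and τ = 16T/(πd³), so the von Mises stress is σ' = (16/πd³)·√(4M²+3T²).
√(4M²+3T²) = √(4×(1.850×10^7)² + 3×(1.430×10^7)²) = 4.452×10^7 N·mm.
d³ = 16×4.452×10^7/(π×110.0) = 2.061×10^6 mm³.
d = 127.3 mm.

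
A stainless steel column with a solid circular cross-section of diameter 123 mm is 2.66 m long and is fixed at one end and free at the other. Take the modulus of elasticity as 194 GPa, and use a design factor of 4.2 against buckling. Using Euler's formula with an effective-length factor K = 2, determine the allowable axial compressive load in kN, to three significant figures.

I = πd⁴/64 = π×123⁴/64 = 1.124×10^7 mm⁴.
Effective length L_e = KL = 2×2.66 m = 5320 mm.
Euler critical load P_cr = π²EI/L_e² = π²×194000×1.124×10^7/5320² = 760100 N.
P_allow = P_cr/n = 760100/4.2 = 181000 N.

P_allow = 181 kN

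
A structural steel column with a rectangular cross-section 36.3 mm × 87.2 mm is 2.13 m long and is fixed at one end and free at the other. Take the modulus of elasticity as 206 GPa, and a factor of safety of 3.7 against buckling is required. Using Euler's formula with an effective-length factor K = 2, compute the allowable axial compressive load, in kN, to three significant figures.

P_allow = 10.5 kN

Buckling occurs about the weak axis: I_min = h·b³/12 = 87.2×36.3³/12 = 347600 mm⁴ (b = 36.3 mm is the smaller dimension).
Effective length L_e = KL = 2×2.13 m = 4260 mm.
Euler critical load P_cr = π²EI/L_e² = π²×206000×347600/4260² = 38940 N.
P_allow = P_cr/n = 38940/3.7 = 10520 N.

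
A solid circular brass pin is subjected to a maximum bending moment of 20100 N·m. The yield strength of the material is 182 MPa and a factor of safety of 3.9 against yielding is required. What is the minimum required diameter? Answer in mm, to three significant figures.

d = 164 mm

σ_allow = 182/3.9 = 46.67 MPa.
For a solid circular section σ = 32M/(πd³), so d³ = 32M/(π σ_allow) = 32×2.0100×10^7/(π×46.67) = 4.387×10^6 mm³.
d = 163.7 mm.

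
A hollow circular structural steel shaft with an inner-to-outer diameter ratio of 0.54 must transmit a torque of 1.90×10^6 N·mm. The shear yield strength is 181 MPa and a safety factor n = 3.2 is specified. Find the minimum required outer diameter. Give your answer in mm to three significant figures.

d_o = 57.2 mm

τ_allow = 181/3.2 = 56.56 MPa.
For a hollow shaft τ = 16T/[πd_o³(1−k⁴)] with k = 0.54, so 1−k⁴ = 0.9150.
d_o³ = 16T/[π τ_allow (1−k⁴)] = 16×1900000/(π×56.56×0.9150) = 187000 mm³.
d_o = 57.18 mm.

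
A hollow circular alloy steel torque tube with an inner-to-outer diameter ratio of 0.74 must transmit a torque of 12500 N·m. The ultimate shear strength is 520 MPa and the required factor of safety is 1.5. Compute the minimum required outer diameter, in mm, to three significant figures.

τ_allow = 520/1.5 = 346.7 MPa.
For a hollow shaft τ = 16T/[πd_o³(1−k⁴)] with k = 0.74, so 1−k⁴ = 0.7001.
d_o³ = 16T/[π τ_allow (1−k⁴)] = 16×1.2500×10^7/(π×346.7×0.7001) = 262300 mm³.
d_o = 64.01 mm.

d_o = 64.0 mm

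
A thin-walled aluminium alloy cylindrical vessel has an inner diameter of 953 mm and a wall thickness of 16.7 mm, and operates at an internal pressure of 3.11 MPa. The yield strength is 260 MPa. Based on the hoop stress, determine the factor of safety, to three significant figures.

n = 2.93

σ_h = pD/(2t) = 3.11×953/(2×16.7) = 88.74 MPa.
n = 260/88.74 = 2.930.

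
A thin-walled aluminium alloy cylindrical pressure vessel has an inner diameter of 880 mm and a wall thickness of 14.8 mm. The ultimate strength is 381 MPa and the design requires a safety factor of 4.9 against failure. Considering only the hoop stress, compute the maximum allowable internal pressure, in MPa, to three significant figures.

p_allow = 2.62 MPa

σ_allow = 381/4.9 = 77.76 MPa.
σ_h = pD/(2t) → p_allow = 2σ_allow t/D = 2×77.76×14.8/880 = 2.615 MPa.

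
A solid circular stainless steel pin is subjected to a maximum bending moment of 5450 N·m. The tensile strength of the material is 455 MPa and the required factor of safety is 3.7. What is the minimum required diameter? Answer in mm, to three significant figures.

d = 76.7 mm

σ_allow = 455/3.7 = 123.0 MPa.
For a solid circular section σ = 32M/(πd³), so d³ = 32M/(π σ_allow) = 32×5450000/(π×123.0) = 451400 mm³.
d = 76.71 mm.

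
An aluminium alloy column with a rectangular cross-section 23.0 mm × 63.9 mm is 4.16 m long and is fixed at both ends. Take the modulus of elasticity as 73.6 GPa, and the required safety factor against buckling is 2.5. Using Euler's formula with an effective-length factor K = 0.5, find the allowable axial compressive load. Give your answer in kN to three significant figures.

P_allow = 4.35 kN

Buckling occurs about the weak axis: I_min = h·b³/12 = 63.9×23.0³/12 = 64790 mm⁴ (b = 23.0 mm is the smaller dimension).
Effective length L_e = KL = 0.5×4.16 m = 2080 mm.
Euler critical load P_cr = π²EI/L_e² = π²×73600×64790/2080² = 10880 N.
P_allow = P_cr/n = 10880/2.5 = 4351 N.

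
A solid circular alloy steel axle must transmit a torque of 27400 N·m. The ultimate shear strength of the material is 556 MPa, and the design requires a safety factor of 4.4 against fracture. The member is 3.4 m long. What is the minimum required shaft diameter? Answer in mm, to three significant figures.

Allowable shear stress τ_allow = 556/4.4 = 126.4 MPa.
For a solid shaft τ = 16T/(πd³), so d³ = 16T/(π τ_allow) = 16×2.7400×10^7/(π×126.4) = 1.104×10^6 mm³.
d = (1.104×10^6)^(1/3) = 103.4 mm.

d = 103 mm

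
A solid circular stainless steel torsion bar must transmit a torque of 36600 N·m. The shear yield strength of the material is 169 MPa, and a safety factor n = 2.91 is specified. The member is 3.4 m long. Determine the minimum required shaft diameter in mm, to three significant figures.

Allowable shear stress τ_allow = 169/2.91 = 58.08 MPa.
For a solid shaft τ = 16T/(πd³), so d³ = 16T/(π τ_allow) = 16×3.6600×10^7/(π×58.08) = 3.210×10^6 mm³.
d = (3.210×10^6)^(1/3) = 147.5 mm.

d = 148 mm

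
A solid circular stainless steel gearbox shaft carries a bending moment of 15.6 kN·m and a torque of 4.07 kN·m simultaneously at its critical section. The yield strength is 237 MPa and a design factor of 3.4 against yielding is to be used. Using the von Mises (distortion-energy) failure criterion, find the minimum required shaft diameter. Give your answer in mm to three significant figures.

d = 133 mm

σ_allow = σ_y/n = 237/3.4 = 69.71 MPa.
For a solid shaft σ_b = 32M/(πd³) and τ = 16T/(πd³), so the von Mises stress is σ' = (16/πd³)·√(4M²+3T²).
√(4M²+3T²) = √(4×(1.560×10^7)² + 3×(4.070×10^6)²) = 3.199×10^7 N·mm.
d³ = 16×3.199×10^7/(π×69.71) = 2.337×10^6 mm³.
d = 132.7 mm.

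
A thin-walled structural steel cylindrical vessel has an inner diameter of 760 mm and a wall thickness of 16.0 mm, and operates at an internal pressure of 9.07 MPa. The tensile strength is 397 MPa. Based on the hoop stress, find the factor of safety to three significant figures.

σ_h = pD/(2t) = 9.07×760/(2×16.0) = 215.4 MPa.
n = 397/215.4 = 1.843.

n = 1.84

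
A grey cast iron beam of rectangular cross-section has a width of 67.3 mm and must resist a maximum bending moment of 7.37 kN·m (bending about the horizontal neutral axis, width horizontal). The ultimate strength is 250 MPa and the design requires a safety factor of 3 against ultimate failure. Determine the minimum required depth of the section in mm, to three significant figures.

σ_allow = 250/3 = 83.33 MPa.
For a rectangular section σ = 6M/(bh²), so h² = 6M/(b σ_allow) = 6×7370000/(67.3×83.33) = 7885 mm².
h = 88.80 mm.

h = 88.8 mm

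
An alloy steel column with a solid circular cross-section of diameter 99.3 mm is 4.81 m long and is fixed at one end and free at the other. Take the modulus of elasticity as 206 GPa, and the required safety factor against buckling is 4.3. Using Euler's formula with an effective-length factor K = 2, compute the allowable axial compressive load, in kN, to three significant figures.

I = πd⁴/64 = π×99.3⁴/64 = 4.773×10^6 mm⁴.
Effective length L_e = KL = 2×4.81 m = 9620 mm.
Euler critical load P_cr = π²EI/L_e² = π²×206000×4.773×10^6/9620² = 104900 N.
P_allow = P_cr/n = 104900/4.3 = 24380 N.

P_allow = 24.4 kN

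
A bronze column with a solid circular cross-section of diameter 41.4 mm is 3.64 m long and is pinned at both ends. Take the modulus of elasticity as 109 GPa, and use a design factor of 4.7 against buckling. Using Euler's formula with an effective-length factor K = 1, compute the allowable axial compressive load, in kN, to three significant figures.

I = πd⁴/64 = π×41.4⁴/64 = 144200 mm⁴.
Effective length L_e = KL = 1×3.64 m = 3640 mm.
Euler critical load P_cr = π²EI/L_e² = π²×109000×144200/3640² = 11710 N.
P_allow = P_cr/n = 11710/4.7 = 2491 N.

P_allow = 2.49 kN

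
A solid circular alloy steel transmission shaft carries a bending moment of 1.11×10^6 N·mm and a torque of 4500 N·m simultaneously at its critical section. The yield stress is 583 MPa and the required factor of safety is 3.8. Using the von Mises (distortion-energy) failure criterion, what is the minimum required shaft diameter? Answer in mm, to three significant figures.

σ_allow = σ_y/n = 583/3.8 = 153.4 MPa.
For a solid shaft σ_b = 32M/(πd³) and τ = 16T/(πd³), so the von Mises stress is σ' = (16/πd³)·√(4M²+3T²).
√(4M²+3T²) = √(4×(1.110×10^6)² + 3×(4.500×10^6)²) = 8.104×10^6 N·mm.
d³ = 16×8.104×10^6/(π×153.4) = 269000 mm³.
d = 64.56 mm.

d = 64.6 mm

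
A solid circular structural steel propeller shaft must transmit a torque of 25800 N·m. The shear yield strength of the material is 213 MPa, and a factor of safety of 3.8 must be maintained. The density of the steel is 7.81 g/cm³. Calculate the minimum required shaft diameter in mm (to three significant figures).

d = 133 mm

Allowable shear stress τ_allow = 213/3.8 = 56.05 MPa.
For a solid shaft τ = 16T/(πd³), so d³ = 16T/(π τ_allow) = 16×2.5800×10^7/(π×56.05) = 2.344×10^6 mm³.
d = (2.344×10^6)^(1/3) = 132.8 mm.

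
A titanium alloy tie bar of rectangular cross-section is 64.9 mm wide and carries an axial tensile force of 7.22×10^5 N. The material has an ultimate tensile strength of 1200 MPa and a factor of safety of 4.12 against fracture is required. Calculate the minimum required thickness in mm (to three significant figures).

σ_allow = 1200/4.12 = 291.3 MPa.
Required area A = F/σ_allow = 722000/291.3 = 2479 mm².
t = A/w = 2479/64.9 = 38.20 mm.

t = 38.2 mm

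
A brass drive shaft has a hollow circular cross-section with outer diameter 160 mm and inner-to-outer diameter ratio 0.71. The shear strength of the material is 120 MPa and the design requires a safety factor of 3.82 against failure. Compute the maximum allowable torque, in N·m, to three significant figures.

T_allow = 18800 N·m

τ_allow = 120/3.82 = 31.41 MPa.
For a hollow shaft T_allow = τ_allow·πd_o³(1−k⁴)/16 with 1−k⁴ = 0.7459, so πd_o³(1−k⁴)/16 = 599900 mm³.
T_allow = 31.41×599900 = 1.884×10^7 N·mm = 18840 N·m.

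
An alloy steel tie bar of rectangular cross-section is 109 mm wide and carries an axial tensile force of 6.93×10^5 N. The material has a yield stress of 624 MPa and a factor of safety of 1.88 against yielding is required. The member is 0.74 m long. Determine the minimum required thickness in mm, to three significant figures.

σ_allow = 624/1.88 = 331.9 MPa.
Required area A = F/σ_allow = 693000/331.9 = 2088 mm².
t = A/w = 2088/109 = 19.15 mm.

t = 19.2 mm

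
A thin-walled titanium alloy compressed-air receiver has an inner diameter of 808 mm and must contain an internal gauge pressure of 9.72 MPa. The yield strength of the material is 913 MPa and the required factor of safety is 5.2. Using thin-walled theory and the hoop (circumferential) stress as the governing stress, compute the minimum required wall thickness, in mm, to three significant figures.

σ_allow = 913/5.2 = 175.6 MPa.
Hoop stress σ_h = pD/(2t), so t = pD/(2σ_allow) = 9.72×808/(2×175.6) = 22.37 mm.

t = 22.4 mm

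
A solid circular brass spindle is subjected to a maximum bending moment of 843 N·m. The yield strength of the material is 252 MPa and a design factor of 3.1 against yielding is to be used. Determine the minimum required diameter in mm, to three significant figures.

d = 47.3 mm

σ_allow = 252/3.1 = 81.29 MPa.
For a solid circular section σ = 32M/(πd³), so d³ = 32M/(π σ_allow) = 32×843000/(π×81.29) = 105600 mm³.
d = 47.27 mm.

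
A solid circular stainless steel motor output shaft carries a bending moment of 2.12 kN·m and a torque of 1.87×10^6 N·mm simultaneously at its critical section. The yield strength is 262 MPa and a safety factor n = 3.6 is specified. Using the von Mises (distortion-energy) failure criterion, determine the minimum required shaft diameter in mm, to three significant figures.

d = 72.0 mm

σ_allow = σ_y/n = 262/3.6 = 72.78 MPa.
For a solid shaft σ_b = 32M/(πd³) and τ = 16T/(πd³), so the von Mises stress is σ' = (16/πd³)·√(4M²+3T²).
√(4M²+3T²) = √(4×(2.120×10^6)² + 3×(1.870×10^6)²) = 5.336×10^6 N·mm.
d³ = 16×5.336×10^6/(π×72.78) = 373400 mm³.
d = 72.01 mm.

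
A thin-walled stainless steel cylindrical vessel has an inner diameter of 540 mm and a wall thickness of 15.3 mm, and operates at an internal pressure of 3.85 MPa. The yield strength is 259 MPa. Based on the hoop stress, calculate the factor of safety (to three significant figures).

n = 3.81

σ_h = pD/(2t) = 3.85×540/(2×15.3) = 67.94 MPa.
n = 259/67.94 = 3.812.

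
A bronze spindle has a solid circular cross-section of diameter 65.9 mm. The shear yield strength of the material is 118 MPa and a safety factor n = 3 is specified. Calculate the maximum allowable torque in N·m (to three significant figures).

τ_allow = 118/3 = 39.33 MPa.
For a solid shaft T_allow = τ_allow·πd³/16; πd³/16 = π×65.9³/16 = 56190 mm³.
T_allow = 39.33×56190 = 2.210×10^6 N·mm = 2210 N·m.

T_allow = 2210 N·m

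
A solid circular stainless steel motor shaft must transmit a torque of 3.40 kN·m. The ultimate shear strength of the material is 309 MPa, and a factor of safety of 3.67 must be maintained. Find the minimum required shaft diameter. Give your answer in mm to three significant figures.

Allowable shear stress τ_allow = 309/3.67 = 84.20 MPa.
For a solid shaft τ = 16T/(πd³), so d³ = 16T/(π τ_allow) = 16×3400000/(π×84.20) = 205700 mm³.
d = (205700)^(1/3) = 59.03 mm.

d = 59.0 mm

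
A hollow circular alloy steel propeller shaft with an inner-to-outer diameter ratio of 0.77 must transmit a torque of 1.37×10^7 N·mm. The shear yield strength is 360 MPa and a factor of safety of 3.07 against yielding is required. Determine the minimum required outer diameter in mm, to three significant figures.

τ_allow = 360/3.07 = 117.3 MPa.
For a hollow shaft τ = 16T/[πd_o³(1−k⁴)] with k = 0.77, so 1−k⁴ = 0.6485.
d_o³ = 16T/[π τ_allow (1−k⁴)] = 16×1.3700×10^7/(π×117.3×0.6485) = 917600 mm³.
d_o = 97.17 mm.

d_o = 97.2 mm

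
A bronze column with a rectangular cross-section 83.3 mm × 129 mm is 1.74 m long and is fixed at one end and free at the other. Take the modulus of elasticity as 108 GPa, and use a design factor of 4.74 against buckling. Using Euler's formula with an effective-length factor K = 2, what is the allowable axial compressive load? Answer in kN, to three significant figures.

Buckling occurs about the weak axis: I_min = h·b³/12 = 129×83.3³/12 = 6.214×10^6 mm⁴ (b = 83.3 mm is the smaller dimension).
Effective length L_e = KL = 2×1.74 m = 3480 mm.
Euler critical load P_cr = π²EI/L_e² = π²×108000×6.214×10^6/3480² = 546900 N.
P_allow = P_cr/n = 546900/4.74 = 115400 N.

P_allow = 115 kN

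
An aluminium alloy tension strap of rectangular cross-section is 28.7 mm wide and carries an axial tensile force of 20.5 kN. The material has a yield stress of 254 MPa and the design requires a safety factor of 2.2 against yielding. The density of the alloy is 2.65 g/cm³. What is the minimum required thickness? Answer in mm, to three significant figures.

σ_allow = 254/2.2 = 115.5 MPa.
Required area A = F/σ_allow = 20500/115.5 = 177.6 mm².
t = A/w = 177.6/28.7 = 6.187 mm.

t = 6.19 mm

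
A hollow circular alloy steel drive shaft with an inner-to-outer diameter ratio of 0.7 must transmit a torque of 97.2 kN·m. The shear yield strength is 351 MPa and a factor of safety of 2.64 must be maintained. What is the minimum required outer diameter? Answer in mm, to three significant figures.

d_o = 170 mm

τ_allow = 351/2.64 = 133.0 MPa.
For a hollow shaft τ = 16T/[πd_o³(1−k⁴)] with k = 0.7, so 1−k⁴ = 0.7599.
d_o³ = 16T/[π τ_allow (1−k⁴)] = 16×9.7200×10^7/(π×133.0×0.7599) = 4.900×10^6 mm³.
d_o = 169.8 mm.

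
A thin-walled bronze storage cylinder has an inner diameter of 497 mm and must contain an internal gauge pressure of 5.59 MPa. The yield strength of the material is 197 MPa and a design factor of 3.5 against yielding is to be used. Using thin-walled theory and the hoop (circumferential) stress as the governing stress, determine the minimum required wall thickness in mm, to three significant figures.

σ_allow = 197/3.5 = 56.29 MPa.
Hoop stress σ_h = pD/(2t), so t = pD/(2σ_allow) = 5.59×497/(2×56.29) = 24.68 mm.

t = 24.7 mm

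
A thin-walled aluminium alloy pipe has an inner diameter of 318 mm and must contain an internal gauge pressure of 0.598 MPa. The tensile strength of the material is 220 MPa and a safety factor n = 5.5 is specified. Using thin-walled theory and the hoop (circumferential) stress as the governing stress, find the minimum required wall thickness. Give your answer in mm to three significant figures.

t = 2.38 mm

σ_allow = 220/5.5 = 40.00 MPa.
Hoop stress σ_h = pD/(2t), so t = pD/(2σ_allow) = 0.598×318/(2×40.00) = 2.377 mm.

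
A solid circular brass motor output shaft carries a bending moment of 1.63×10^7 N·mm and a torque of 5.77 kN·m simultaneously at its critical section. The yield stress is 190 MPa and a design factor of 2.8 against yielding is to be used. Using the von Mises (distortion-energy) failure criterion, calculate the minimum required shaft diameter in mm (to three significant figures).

σ_allow = σ_y/n = 190/2.8 = 67.86 MPa.
For a solid shaft σ_b = 32M/(πd³) and τ = 16T/(πd³), so the von Mises stress is σ' = (16/πd³)·√(4M²+3T²).
√(4M²+3T²) = √(4×(1.630×10^7)² + 3×(5.770×10^6)²) = 3.410×10^7 N·mm.
d³ = 16×3.410×10^7/(π×67.86) = 2.559×10^6 mm³.
d = 136.8 mm.

d = 137 mm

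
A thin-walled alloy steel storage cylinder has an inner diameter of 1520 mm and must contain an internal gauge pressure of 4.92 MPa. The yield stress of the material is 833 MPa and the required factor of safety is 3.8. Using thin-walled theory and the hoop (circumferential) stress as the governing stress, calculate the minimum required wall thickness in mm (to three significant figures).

σ_allow = 833/3.8 = 219.2 MPa.
Hoop stress σ_h = pD/(2t), so t = pD/(2σ_allow) = 4.92×1520/(2×219.2) = 17.06 mm.

t = 17.1 mm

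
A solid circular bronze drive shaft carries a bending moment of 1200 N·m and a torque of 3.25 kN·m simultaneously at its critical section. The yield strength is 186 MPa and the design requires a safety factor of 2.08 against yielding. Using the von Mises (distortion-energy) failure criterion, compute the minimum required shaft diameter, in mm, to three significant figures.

σ_allow = σ_y/n = 186/2.08 = 89.42 MPa.
For a solid shaft σ_b = 32M/(πd³) and τ = 16T/(πd³), so the von Mises stress is σ' = (16/πd³)·√(4M²+3T²).
√(4M²+3T²) = √(4×(1.200×10^6)² + 3×(3.250×10^6)²) = 6.119×10^6 N·mm.
d³ = 16×6.119×10^6/(π×89.42) = 348500 mm³.
d = 70.37 mm.

d = 70.4 mm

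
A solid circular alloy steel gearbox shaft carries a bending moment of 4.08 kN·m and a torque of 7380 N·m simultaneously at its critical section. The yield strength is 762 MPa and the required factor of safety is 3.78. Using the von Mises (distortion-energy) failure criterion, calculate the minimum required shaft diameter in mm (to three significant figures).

σ_allow = σ_y/n = 762/3.78 = 201.6 MPa.
For a solid shaft σ_b = 32M/(πd³) and τ = 16T/(πd³), so the von Mises stress is σ' = (16/πd³)·√(4M²+3T²).
√(4M²+3T²) = √(4×(4.080×10^6)² + 3×(7.380×10^6)²) = 1.517×10^7 N·mm.
d³ = 16×1.517×10^7/(π×201.6) = 383100 mm³.
d = 72.63 mm.

d = 72.6 mm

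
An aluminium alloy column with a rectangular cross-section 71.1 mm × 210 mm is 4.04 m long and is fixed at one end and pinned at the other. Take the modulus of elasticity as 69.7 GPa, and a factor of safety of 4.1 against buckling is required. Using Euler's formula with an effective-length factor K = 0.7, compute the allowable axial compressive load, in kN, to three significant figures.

Buckling occurs about the weak axis: I_min = h·b³/12 = 210×71.1³/12 = 6.290×10^6 mm⁴ (b = 71.1 mm is the smaller dimension).
Effective length L_e = KL = 0.7×4.04 m = 2828 mm.
Euler critical load P_cr = π²EI/L_e² = π²×69700×6.290×10^6/2828² = 541000 N.
P_allow = P_cr/n = 541000/4.1 = 132000 N.

P_allow = 132 kN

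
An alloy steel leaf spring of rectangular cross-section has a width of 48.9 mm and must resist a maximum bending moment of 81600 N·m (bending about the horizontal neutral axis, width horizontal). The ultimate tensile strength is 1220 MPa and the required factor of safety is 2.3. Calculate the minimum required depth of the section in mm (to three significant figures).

h = 137 mm

σ_allow = 1220/2.3 = 530.4 MPa.
For a rectangular section σ = 6M/(bh²), so h² = 6M/(b σ_allow) = 6×8.1600×10^7/(48.9×530.4) = 18880 mm².
h = 137.4 mm.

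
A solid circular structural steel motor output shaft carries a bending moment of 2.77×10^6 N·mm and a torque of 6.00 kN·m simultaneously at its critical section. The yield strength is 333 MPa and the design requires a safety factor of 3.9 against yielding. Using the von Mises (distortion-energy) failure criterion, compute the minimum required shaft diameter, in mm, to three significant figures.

d = 88.9 mm

σ_allow = σ_y/n = 333/3.9 = 85.38 MPa.
For a solid shaft σ_b = 32M/(πd³) and τ = 16T/(πd³), so the von Mises stress is σ' = (16/πd³)·√(4M²+3T²).
√(4M²+3T²) = √(4×(2.770×10^6)² + 3×(6.000×10^6)²) = 1.178×10^7 N·mm.
d³ = 16×1.178×10^7/(π×85.38) = 702500 mm³.
d = 88.89 mm.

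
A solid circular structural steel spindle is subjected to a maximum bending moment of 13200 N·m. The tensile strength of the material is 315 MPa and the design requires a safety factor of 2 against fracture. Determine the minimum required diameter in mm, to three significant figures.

d = 94.9 mm

σ_allow = 315/2 = 157.5 MPa.
For a solid circular section σ = 32M/(πd³), so d³ = 32M/(π σ_allow) = 32×1.3200×10^7/(π×157.5) = 853700 mm³.
d = 94.86 mm.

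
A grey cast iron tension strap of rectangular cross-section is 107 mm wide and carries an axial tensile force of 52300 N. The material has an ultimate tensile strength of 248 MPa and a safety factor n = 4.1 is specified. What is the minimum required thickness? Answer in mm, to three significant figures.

t = 8.08 mm

σ_allow = 248/4.1 = 60.49 MPa.
Required area A = F/σ_allow = 52300/60.49 = 864.6 mm².
t = A/w = 864.6/107 = 8.081 mm.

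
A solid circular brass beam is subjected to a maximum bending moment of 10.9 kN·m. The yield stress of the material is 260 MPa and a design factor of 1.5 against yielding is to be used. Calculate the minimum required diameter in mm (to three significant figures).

d = 86.2 mm

σ_allow = 260/1.5 = 173.3 MPa.
For a solid circular section σ = 32M/(πd³), so d³ = 32M/(π σ_allow) = 32×1.0900×10^7/(π×173.3) = 640500 mm³.
d = 86.20 mm.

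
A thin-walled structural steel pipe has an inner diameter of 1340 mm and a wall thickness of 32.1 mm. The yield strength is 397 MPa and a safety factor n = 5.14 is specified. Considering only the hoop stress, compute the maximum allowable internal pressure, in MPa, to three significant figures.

p_allow = 3.70 MPa

σ_allow = 397/5.14 = 77.24 MPa.
σ_h = pD/(2t) → p_allow = 2σ_allow t/D = 2×77.24×32.1/1340 = 3.700 MPa.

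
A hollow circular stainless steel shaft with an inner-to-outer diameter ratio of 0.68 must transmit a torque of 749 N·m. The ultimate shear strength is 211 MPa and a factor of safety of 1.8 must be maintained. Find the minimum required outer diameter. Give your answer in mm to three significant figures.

τ_allow = 211/1.8 = 117.2 MPa.
For a hollow shaft τ = 16T/[πd_o³(1−k⁴)] with k = 0.68, so 1−k⁴ = 0.7862.
d_o³ = 16T/[π τ_allow (1−k⁴)] = 16×749000/(π×117.2×0.7862) = 41390 mm³.
d_o = 34.59 mm.

d_o = 34.6 mm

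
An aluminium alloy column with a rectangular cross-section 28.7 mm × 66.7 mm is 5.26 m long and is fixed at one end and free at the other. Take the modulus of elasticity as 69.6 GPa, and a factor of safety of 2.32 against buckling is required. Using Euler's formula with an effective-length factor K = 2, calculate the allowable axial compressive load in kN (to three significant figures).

Buckling occurs about the weak axis: I_min = h·b³/12 = 66.7×28.7³/12 = 131400 mm⁴ (b = 28.7 mm is the smaller dimension).
Effective length L_e = KL = 2×5.26 m = 10520 mm.
Euler critical load P_cr = π²EI/L_e² = π²×69600×131400/10520² = 815.6 N.
P_allow = P_cr/n = 815.6/2.32 = 351.5 N.

P_allow = 0.352 kN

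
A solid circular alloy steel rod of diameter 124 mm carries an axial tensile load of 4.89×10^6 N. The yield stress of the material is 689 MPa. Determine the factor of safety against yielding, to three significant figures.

n = 1.70

A = πd²/4 = 12080 mm².
σ = F/A = 4890000/12080 = 404.9 MPa.
n = 689/404.9 = 1.702.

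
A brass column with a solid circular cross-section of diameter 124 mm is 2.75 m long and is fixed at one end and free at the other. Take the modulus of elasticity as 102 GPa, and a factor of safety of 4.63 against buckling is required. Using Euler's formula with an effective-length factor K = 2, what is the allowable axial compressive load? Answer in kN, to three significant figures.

I = πd⁴/64 = π×124⁴/64 = 1.161×10^7 mm⁴.
Effective length L_e = KL = 2×2.75 m = 5500 mm.
Euler critical load P_cr = π²EI/L_e² = π²×102000×1.161×10^7/5500² = 386200 N.
P_allow = P_cr/n = 386200/4.63 = 83420 N.

P_allow = 83.4 kN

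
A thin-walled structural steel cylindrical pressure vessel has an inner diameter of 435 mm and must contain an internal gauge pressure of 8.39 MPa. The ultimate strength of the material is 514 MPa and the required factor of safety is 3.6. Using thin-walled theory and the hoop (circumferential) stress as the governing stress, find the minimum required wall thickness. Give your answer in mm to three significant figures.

σ_allow = 514/3.6 = 142.8 MPa.
Hoop stress σ_h = pD/(2t), so t = pD/(2σ_allow) = 8.39×435/(2×142.8) = 12.78 mm.

t = 12.8 mm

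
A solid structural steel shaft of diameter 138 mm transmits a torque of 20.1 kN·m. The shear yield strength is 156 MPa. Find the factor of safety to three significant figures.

τ = 16T/(πd³) = 16×2.0100×10^7/(π×138³) = 38.95 MPa.
n = τ_limit/τ = 156/38.95 = 4.005.

n = 4.00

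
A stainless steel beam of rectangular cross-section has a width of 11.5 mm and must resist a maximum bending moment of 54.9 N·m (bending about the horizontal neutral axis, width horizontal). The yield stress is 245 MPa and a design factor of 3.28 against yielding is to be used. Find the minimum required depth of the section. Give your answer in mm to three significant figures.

σ_allow = 245/3.28 = 74.70 MPa.
For a rectangular section σ = 6M/(bh²), so h² = 6M/(b σ_allow) = 6×54900/(11.5×74.70) = 383.5 mm².
h = 19.58 mm.

h = 19.6 mm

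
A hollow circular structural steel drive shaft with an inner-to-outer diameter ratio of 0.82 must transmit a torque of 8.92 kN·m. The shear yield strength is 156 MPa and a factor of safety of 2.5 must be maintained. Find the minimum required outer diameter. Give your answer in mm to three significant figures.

τ_allow = 156/2.5 = 62.40 MPa.
For a hollow shaft τ = 16T/[πd_o³(1−k⁴)] with k = 0.82, so 1−k⁴ = 0.5479.
d_o³ = 16T/[π τ_allow (1−k⁴)] = 16×8920000/(π×62.40×0.5479) = 1.329×10^6 mm³.
d_o = 109.9 mm.

d_o = 110 mm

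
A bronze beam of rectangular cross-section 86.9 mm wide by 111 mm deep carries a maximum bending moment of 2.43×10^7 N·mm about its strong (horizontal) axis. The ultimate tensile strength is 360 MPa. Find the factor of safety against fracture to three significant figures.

Section modulus S = bh²/6 = 86.9×111²/6 = 178400 mm³.
σ = M/S = 2.4300×10^7/178400 = 136.2 MPa.
n = 360/136.2 = 2.644.

n = 2.64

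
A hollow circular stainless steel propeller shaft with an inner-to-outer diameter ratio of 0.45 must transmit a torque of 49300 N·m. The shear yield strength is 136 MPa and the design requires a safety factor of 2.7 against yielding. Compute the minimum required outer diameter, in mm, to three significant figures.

d_o = 173 mm

τ_allow = 136/2.7 = 50.37 MPa.
For a hollow shaft τ = 16T/[πd_o³(1−k⁴)] with k = 0.45, so 1−k⁴ = 0.9590.
d_o³ = 16T/[π τ_allow (1−k⁴)] = 16×4.9300×10^7/(π×50.37×0.9590) = 5.198×10^6 mm³.
d_o = 173.2 mm.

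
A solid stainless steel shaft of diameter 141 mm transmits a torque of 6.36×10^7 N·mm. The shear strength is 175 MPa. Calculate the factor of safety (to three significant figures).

n = 1.51

τ = 16T/(πd³) = 16×6.3600×10^7/(π×141³) = 115.5 MPa.
n = τ_limit/τ = 175/115.5 = 1.514.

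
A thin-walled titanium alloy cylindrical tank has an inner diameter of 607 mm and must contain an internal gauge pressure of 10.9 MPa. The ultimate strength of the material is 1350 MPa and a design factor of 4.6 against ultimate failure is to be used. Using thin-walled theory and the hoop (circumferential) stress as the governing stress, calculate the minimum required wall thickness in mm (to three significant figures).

t = 11.3 mm

σ_allow = 1350/4.6 = 293.5 MPa.
Hoop stress σ_h = pD/(2t), so t = pD/(2σ_allow) = 10.9×607/(2×293.5) = 11.27 mm.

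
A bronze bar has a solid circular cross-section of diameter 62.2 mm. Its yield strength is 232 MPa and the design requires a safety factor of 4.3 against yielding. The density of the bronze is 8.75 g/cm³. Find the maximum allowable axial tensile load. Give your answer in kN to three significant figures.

F_allow = 164 kN

σ_allow = 232/4.3 = 53.95 MPa.
A = πd²/4 = π×62.2²/4 = 3039 mm².
F_allow = σ_allow × A = 53.95×3039 = 163900 N.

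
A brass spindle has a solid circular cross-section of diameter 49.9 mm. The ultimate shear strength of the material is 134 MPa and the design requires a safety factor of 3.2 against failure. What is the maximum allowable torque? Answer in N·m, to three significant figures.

τ_allow = 134/3.2 = 41.88 MPa.
For a solid shaft T_allow = τ_allow·πd³/16; πd³/16 = π×49.9³/16 = 24400 mm³.
T_allow = 41.88×24400 = 1.022×10^6 N·mm = 1022 N·m.

T_allow = 1020 N·m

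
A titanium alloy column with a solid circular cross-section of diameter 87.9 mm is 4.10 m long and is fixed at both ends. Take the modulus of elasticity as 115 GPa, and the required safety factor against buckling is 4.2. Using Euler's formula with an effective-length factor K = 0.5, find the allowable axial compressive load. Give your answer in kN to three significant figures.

P_allow = 188 kN

I = πd⁴/64 = π×87.9⁴/64 = 2.930×10^6 mm⁴.
Effective length L_e = KL = 0.5×4.10 m = 2050 mm.
Euler critical load P_cr = π²EI/L_e² = π²×115000×2.930×10^6/2050² = 791400 N.
P_allow = P_cr/n = 791400/4.2 = 188400 N.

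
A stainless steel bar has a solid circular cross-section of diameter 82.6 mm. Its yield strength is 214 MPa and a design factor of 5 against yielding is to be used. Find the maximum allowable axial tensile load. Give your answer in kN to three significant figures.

F_allow = 229 kN

σ_allow = 214/5 = 42.80 MPa.
A = πd²/4 = π×82.6²/4 = 5359 mm².
F_allow = σ_allow × A = 42.80×5359 = 229300 N.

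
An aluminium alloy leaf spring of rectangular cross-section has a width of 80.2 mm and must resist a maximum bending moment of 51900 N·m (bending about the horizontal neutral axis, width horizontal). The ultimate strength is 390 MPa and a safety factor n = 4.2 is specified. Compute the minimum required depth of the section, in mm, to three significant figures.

σ_allow = 390/4.2 = 92.86 MPa.
For a rectangular section σ = 6M/(bh²), so h² = 6M/(b σ_allow) = 6×5.1900×10^7/(80.2×92.86) = 41810 mm².
h = 204.5 mm.

h = 204 mm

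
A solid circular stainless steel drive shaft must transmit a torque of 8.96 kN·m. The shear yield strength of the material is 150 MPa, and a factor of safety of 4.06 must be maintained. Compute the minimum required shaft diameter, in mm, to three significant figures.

d = 107 mm

Allowable shear stress τ_allow = 150/4.06 = 36.95 MPa.
For a solid shaft τ = 16T/(πd³), so d³ = 16T/(π τ_allow) = 16×8960000/(π×36.95) = 1.235×10^6 mm³.
d = (1.235×10^6)^(1/3) = 107.3 mm.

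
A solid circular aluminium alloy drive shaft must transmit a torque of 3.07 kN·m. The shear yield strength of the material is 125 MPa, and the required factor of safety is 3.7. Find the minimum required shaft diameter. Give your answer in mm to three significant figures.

d = 77.4 mm

Allowable shear stress τ_allow = 125/3.7 = 33.78 MPa.
For a solid shaft τ = 16T/(πd³), so d³ = 16T/(π τ_allow) = 16×3070000/(π×33.78) = 462800 mm³.
d = (462800)^(1/3) = 77.35 mm.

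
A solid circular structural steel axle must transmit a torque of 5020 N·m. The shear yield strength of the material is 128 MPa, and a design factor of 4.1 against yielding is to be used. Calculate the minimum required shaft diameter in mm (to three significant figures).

d = 93.6 mm

Allowable shear stress τ_allow = 128/4.1 = 31.22 MPa.
For a solid shaft τ = 16T/(πd³), so d³ = 16T/(π τ_allow) = 16×5020000/(π×31.22) = 818900 mm³.
d = (818900)^(1/3) = 93.56 mm.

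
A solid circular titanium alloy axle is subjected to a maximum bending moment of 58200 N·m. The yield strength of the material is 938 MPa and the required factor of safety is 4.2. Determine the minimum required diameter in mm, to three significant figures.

σ_allow = 938/4.2 = 223.3 MPa.
For a solid circular section σ = 32M/(πd³), so d³ = 32M/(π σ_allow) = 32×5.8200×10^7/(π×223.3) = 2.654×10^6 mm³.
d = 138.5 mm.

d = 138 mm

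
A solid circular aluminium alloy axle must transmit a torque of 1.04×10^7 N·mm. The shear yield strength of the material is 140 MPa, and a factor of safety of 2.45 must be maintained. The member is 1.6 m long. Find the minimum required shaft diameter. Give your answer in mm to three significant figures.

Allowable shear stress τ_allow = 140/2.45 = 57.14 MPa.
For a solid shaft τ = 16T/(πd³), so d³ = 16T/(π τ_allow) = 16×1.0400×10^7/(π×57.14) = 926900 mm³.
d = (926900)^(1/3) = 97.50 mm.

d = 97.5 mm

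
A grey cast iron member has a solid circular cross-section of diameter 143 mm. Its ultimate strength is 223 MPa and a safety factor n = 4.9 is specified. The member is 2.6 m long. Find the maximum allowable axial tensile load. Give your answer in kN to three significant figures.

σ_allow = 223/4.9 = 45.51 MPa.
A = πd²/4 = π×143²/4 = 16060 mm².
F_allow = σ_allow × A = 45.51×16060 = 730900 N.

F_allow = 731 kN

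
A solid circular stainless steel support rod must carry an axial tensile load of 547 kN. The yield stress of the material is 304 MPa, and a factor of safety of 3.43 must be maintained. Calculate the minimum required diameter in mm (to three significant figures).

d = 88.6 mm

Allowable stress σ_allow = 304/3.43 = 88.63 MPa.
Required area A = F/σ_allow = 547000/88.63 = 6172 mm².
A = πd²/4 → d = √(4A/π) = 88.65 mm.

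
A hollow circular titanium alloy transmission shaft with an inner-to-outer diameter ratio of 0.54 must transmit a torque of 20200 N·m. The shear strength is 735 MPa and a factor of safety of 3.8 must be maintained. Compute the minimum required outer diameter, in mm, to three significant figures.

d_o = 83.5 mm

τ_allow = 735/3.8 = 193.4 MPa.
For a hollow shaft τ = 16T/[πd_o³(1−k⁴)] with k = 0.54, so 1−k⁴ = 0.9150.
d_o³ = 16T/[π τ_allow (1−k⁴)] = 16×2.0200×10^7/(π×193.4×0.9150) = 581300 mm³.
d_o = 83.46 mm.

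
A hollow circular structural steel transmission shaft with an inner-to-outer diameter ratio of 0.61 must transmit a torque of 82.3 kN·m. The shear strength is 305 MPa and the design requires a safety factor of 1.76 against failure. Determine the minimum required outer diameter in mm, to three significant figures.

τ_allow = 305/1.76 = 173.3 MPa.
For a hollow shaft τ = 16T/[πd_o³(1−k⁴)] with k = 0.61, so 1−k⁴ = 0.8615.
d_o³ = 16T/[π τ_allow (1−k⁴)] = 16×8.2300×10^7/(π×173.3×0.8615) = 2.807×10^6 mm³.
d_o = 141.1 mm.

d_o = 141 mm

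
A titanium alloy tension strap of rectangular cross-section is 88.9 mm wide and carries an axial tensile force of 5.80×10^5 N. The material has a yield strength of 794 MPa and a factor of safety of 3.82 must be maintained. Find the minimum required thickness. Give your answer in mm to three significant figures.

σ_allow = 794/3.82 = 207.9 MPa.
Required area A = F/σ_allow = 580000/207.9 = 2790 mm².
t = A/w = 2790/88.9 = 31.39 mm.

t = 31.4 mm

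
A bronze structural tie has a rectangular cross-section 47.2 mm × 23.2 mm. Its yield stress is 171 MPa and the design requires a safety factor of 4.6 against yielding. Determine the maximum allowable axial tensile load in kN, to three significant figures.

F_allow = 40.7 kN

σ_allow = 171/4.6 = 37.17 MPa.
A = 47.2×23.2 = 1095 mm².
F_allow = σ_allow × A = 37.17×1095 = 40710 N.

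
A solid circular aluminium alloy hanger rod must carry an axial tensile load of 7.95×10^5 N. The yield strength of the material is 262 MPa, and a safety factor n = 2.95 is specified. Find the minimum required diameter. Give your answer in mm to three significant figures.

Allowable stress σ_allow = 262/2.95 = 88.81 MPa.
Required area A = F/σ_allow = 795000/88.81 = 8951 mm².
A = πd²/4 → d = √(4A/π) = 106.8 mm.

d = 107 mm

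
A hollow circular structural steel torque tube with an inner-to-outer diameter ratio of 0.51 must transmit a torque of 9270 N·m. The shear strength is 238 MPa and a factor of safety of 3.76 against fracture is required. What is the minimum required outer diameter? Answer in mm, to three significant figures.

τ_allow = 238/3.76 = 63.30 MPa.
For a hollow shaft τ = 16T/[πd_o³(1−k⁴)] with k = 0.51, so 1−k⁴ = 0.9323.
d_o³ = 16T/[π τ_allow (1−k⁴)] = 16×9270000/(π×63.30×0.9323) = 800000 mm³.
d_o = 92.83 mm.

d_o = 92.8 mm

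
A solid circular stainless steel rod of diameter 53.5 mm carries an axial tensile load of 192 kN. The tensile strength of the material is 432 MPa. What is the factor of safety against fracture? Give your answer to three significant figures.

A = πd²/4 = 2248 mm².
σ = F/A = 192000/2248 = 85.41 MPa.
n = 432/85.41 = 5.058.

n = 5.06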